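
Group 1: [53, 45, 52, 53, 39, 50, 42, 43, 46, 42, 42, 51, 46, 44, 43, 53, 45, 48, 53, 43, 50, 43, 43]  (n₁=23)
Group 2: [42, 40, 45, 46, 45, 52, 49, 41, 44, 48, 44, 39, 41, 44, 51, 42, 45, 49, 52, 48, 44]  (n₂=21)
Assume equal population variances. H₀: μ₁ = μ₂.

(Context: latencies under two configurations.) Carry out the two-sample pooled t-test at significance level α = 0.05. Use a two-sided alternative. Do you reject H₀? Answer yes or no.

reject H₀: no

x̄₁=46.478, s₁=4.450, n₁=23
x̄₂=45.286, s₂=3.862, n₂=21
s_p² = [22·4.450² + 20·3.862²]/42 = 17.4768
SE = √(s_p²·(1/23+1/21)) = 1.2618
t = (46.478−45.286)/1.2618 = 0.9451
df = 42
p-value (two-sided) = 0.35000
At α=0.05: p ≥ α → fail to reject H₀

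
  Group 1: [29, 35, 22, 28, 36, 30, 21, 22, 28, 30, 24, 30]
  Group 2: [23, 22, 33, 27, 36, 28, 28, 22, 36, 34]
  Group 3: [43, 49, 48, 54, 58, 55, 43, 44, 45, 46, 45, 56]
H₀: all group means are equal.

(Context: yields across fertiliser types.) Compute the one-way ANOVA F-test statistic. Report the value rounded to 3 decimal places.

test statistic = 57.959

Group means [27.92, 28.90, 48.83], grand mean 35.588
SSB = Σnᵢ(x̄ᵢ−x̄)² = 3258.752; SSW = ΣΣ(x−x̄ᵢ)² = 871.483
MSB = 3258.752/2 = 1629.3760; MSW = 871.483/31 = 28.1124
F = MSB/MSW = 57.9594
df = (2, 31)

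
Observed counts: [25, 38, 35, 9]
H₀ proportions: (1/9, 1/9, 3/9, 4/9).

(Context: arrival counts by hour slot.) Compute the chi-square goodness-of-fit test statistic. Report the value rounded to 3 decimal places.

test statistic = 103.077

n = 107; E_i = n·p_i = [11.89, 11.89, 35.67, 47.56]
χ² = (25−11.89)²/11.89 + (38−11.89)²/11.89 + (35−35.67)²/35.67 + (9−47.56)²/47.56 = 103.0771
df = 3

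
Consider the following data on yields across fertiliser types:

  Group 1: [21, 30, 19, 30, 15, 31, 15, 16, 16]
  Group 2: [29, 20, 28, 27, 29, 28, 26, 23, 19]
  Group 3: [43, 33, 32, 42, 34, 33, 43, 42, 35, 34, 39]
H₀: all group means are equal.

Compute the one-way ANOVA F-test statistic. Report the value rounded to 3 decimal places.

Group means [21.44, 25.44, 37.27], grand mean 28.690
SSB = Σnᵢ(x̄ᵢ−x̄)² = 1377.581; SSW = ΣΣ(x−x̄ᵢ)² = 708.626
MSB = 1377.581/2 = 688.7903; MSW = 708.626/26 = 27.2549
F = MSB/MSW = 25.2722
df = (2, 26)

test statistic = 25.272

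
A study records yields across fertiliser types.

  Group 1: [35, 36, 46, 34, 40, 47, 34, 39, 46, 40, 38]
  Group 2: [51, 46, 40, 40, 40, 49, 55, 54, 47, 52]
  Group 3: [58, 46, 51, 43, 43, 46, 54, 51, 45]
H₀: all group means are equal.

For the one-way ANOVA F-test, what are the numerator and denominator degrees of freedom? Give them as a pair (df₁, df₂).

k = 3 groups, N = 30 total
df = (k−1, N−k) = (3−1, 30−3) = (2, 27)

degrees of freedom = [2, 27]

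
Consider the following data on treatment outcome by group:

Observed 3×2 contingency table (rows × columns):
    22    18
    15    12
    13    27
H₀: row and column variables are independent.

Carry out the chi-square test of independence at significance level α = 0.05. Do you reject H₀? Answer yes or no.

Row totals [40, 27, 40], col totals [50, 57], n=107
χ² = (22−18.69)²/18.69 + (18−21.31)²/21.31 + (15−12.62)²/12.62 + (12−14.38)²/14.38 + (13−18.69)²/18.69 + (27−21.31)²/21.31 = 5.1976
df = 2
p-value (upper-tail) = 0.07436
At α=0.05: p ≥ α → fail to reject H₀

reject H₀: no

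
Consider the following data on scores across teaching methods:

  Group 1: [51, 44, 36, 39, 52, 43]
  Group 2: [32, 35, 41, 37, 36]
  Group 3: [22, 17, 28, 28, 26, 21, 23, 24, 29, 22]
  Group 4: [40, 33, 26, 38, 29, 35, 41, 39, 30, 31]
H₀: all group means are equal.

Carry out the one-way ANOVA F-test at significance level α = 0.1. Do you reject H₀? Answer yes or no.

Group means [44.17, 36.20, 24.00, 34.20], grand mean 33.161
SSB = Σnᵢ(x̄ᵢ−x̄)² = 1622.960; SSW = ΣΣ(x−x̄ᵢ)² = 615.233
MSB = 1622.960/3 = 540.9867; MSW = 615.233/27 = 22.7864
F = MSB/MSW = 23.7416
df = (3, 27)
p-value (upper-tail) = 0.00000
At α=0.1: p < α → reject H₀

reject H₀: yes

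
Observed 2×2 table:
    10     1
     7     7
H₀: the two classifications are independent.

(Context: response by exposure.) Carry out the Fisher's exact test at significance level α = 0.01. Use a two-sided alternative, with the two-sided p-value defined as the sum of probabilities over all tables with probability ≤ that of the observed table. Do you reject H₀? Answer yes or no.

reject H₀: no

Margins: r₁=11, r₂=14, c₁=17, c₂=8, n=25
p_obs = C(11,10)·C(14,7)/C(25,17); sum pmf over tables with pmf ≤ p_obs
p-value (two-sided) = 0.04211
At α=0.01: p ≥ α → fail to reject H₀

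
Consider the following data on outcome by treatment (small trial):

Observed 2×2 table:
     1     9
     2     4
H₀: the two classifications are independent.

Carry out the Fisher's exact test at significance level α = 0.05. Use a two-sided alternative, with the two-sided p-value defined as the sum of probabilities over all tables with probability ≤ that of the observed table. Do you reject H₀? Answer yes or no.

reject H₀: no

Margins: r₁=10, r₂=6, c₁=3, c₂=13, n=16
p_obs = C(10,1)·C(6,2)/C(16,3); sum pmf over tables with pmf ≤ p_obs
p-value (two-sided) = 0.51786
At α=0.05: p ≥ α → fail to reject H₀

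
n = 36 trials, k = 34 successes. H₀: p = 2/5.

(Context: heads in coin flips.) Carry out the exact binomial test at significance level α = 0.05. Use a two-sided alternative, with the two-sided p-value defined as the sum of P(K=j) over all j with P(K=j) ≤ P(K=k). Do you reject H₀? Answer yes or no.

Exact binomial: n=36, k=34, p₀=2/5=0.4000
P(X=j) = C(n,j)·p₀^j·(1−p₀)^(n−j); p = Σ P(X=j) over j with P(X=j) ≤ P(X=34)
p-value (two-sided) = 0.00000
At α=0.05: p < α → reject H₀

reject H₀: yes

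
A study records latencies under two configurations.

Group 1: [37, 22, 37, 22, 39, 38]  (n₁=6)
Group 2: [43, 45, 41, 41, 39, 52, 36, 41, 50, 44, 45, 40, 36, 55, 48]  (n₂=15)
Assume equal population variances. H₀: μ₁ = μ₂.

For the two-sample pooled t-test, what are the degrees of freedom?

degrees of freedom = 19

df = n₁ + n₂ − 2 = 6 + 15 − 2 = 19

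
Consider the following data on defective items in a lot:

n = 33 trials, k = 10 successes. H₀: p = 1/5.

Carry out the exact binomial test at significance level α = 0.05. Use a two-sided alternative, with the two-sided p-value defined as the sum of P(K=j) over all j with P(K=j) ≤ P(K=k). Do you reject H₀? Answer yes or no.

reject H₀: no

Exact binomial: n=33, k=10, p₀=1/5=0.2000
P(X=j) = C(n,j)·p₀^j·(1−p₀)^(n−j); p = Σ P(X=j) over j with P(X=j) ≤ P(X=10)
p-value (two-sided) = 0.18760
At α=0.05: p ≥ α → fail to reject H₀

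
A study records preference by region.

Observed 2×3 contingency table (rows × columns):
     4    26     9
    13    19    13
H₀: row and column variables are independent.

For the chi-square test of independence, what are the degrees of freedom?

degrees of freedom = 2

df = (r−1)(c−1) = (2−1)·(3−1) = 2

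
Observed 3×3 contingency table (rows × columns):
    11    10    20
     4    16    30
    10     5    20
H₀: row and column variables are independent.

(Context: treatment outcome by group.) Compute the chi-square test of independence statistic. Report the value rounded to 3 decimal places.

test statistic = 9.046

Row totals [41, 50, 35], col totals [25, 31, 70], n=126
χ² = (11−8.13)²/8.13 + (10−10.09)²/10.09 + (20−22.78)²/22.78 + (4−9.92)²/9.92 + (16−12.30)²/12.30 + (30−27.78)²/27.78 + (10−6.94)²/6.94 + (5−8.61)²/8.61 + (20−19.44)²/19.44 = 9.0464
df = 4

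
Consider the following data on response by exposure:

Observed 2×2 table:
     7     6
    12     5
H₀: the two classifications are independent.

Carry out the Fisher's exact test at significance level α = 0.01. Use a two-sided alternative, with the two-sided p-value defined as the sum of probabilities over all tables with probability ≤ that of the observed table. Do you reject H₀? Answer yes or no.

Margins: r₁=13, r₂=17, c₁=19, c₂=11, n=30
p_obs = C(13,7)·C(17,12)/C(30,19); sum pmf over tables with pmf ≤ p_obs
p-value (two-sided) = 0.45388
At α=0.01: p ≥ α → fail to reject H₀

reject H₀: no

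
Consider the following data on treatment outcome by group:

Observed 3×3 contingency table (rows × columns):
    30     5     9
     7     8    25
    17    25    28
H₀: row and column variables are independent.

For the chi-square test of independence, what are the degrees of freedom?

df = (r−1)(c−1) = (3−1)·(3−1) = 4

degrees of freedom = 4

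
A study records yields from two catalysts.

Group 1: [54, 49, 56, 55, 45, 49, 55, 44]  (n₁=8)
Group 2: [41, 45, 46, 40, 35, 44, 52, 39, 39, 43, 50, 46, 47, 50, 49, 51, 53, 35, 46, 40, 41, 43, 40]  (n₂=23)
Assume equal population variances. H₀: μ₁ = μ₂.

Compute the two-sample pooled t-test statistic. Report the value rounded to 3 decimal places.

test statistic = 3.228

x̄₁=50.875, s₁=4.764, n₁=8
x̄₂=44.130, s₂=5.190, n₂=23
s_p² = [7·4.764² + 22·5.190²]/29 = 25.9132
SE = √(s_p²·(1/8+1/23)) = 2.0895
t = (50.875−44.130)/2.0895 = 3.2279
df = 29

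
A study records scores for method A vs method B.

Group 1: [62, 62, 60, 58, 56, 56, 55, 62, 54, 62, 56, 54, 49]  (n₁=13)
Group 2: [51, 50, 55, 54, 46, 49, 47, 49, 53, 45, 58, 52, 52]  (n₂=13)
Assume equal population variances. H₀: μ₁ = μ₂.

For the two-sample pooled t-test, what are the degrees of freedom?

degrees of freedom = 24

df = n₁ + n₂ − 2 = 13 + 13 − 2 = 24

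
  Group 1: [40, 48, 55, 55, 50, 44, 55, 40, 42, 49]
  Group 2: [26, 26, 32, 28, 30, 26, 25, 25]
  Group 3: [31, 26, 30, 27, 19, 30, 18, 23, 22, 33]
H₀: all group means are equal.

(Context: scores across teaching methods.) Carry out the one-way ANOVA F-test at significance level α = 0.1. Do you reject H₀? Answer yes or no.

Group means [47.80, 27.25, 25.90], grand mean 34.107
SSB = Σnᵢ(x̄ᵢ−x̄)² = 2924.679; SSW = ΣΣ(x−x̄ᵢ)² = 622.000
MSB = 2924.679/2 = 1462.3393; MSW = 622.000/25 = 24.8800
F = MSB/MSW = 58.7757
df = (2, 25)
p-value (upper-tail) = 0.00000
At α=0.1: p < α → reject H₀

reject H₀: yes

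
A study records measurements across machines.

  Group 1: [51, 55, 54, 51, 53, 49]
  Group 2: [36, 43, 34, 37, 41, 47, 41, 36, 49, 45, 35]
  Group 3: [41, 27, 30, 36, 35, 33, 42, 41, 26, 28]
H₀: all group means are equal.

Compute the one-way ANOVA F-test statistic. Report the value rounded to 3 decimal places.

test statistic = 24.071

Group means [52.17, 40.36, 33.90], grand mean 40.593
SSB = Σnᵢ(x̄ᵢ−x̄)² = 1252.240; SSW = ΣΣ(x−x̄ᵢ)² = 624.279
MSB = 1252.240/2 = 626.1199; MSW = 624.279/24 = 26.0116
F = MSB/MSW = 24.0708
df = (2, 24)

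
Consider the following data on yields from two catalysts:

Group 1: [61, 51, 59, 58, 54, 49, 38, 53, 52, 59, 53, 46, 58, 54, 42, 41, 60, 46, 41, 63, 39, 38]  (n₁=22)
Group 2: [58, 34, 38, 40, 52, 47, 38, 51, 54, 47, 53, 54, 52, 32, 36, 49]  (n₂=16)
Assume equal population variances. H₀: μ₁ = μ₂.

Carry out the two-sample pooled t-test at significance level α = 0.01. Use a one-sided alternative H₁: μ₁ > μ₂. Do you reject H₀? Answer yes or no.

x̄₁=50.682, s₁=8.144, n₁=22
x̄₂=45.938, s₂=8.298, n₂=16
s_p² = [21·8.144² + 15·8.298²]/36 = 67.3808
SE = √(s_p²·(1/22+1/16)) = 2.6970
t = (50.682−45.938)/2.6970 = 1.7591
df = 36
p-value (one-sided, H₁ greater) = 0.04353
At α=0.01: p ≥ α → fail to reject H₀

reject H₀: no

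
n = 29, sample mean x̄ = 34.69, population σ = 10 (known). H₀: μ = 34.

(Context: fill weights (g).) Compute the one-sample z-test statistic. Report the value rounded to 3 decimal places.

test statistic = 0.372

SE = σ/√n = 10/√29 = 1.8570
z = (x̄−μ₀)/SE = (34.69−34)/1.8570 = 0.3716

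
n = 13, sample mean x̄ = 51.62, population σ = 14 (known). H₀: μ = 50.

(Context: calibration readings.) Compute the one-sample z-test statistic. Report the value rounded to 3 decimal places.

test statistic = 0.417

SE = σ/√n = 14/√13 = 3.8829
z = (x̄−μ₀)/SE = (51.62−50)/3.8829 = 0.4172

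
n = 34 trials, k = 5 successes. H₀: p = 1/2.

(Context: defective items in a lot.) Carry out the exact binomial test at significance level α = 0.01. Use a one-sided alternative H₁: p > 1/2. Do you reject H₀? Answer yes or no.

Exact binomial: n=34, k=5, p₀=1/2=0.5000
P(X≥5) from Σ C(n,i)·p₀^i·(1−p₀)^(n−i)
p-value (one-sided, H₁ greater) = 1.00000
At α=0.01: p ≥ α → fail to reject H₀

reject H₀: no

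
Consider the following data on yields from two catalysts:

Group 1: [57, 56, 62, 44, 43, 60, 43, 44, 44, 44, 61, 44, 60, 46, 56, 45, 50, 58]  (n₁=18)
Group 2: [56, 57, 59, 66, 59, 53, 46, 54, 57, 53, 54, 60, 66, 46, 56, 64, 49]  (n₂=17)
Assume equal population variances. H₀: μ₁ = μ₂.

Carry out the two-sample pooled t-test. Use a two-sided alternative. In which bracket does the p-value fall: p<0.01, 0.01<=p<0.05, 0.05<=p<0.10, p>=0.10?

x̄₁=50.944, s₁=7.487, n₁=18
x̄₂=56.176, s₂=5.992, n₂=17
s_p² = [17·7.487² + 16·5.992²]/33 = 46.2853
SE = √(s_p²·(1/18+1/17)) = 2.3009
t = (50.944−56.176)/2.3009 = -2.2739
df = 33
p-value (two-sided) = 0.02960
→ bracket: 0.01<=p<0.05

p-value bracket: 0.01<=p<0.05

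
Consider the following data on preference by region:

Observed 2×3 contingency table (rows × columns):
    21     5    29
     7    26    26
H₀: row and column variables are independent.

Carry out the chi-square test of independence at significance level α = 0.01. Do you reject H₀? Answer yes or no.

Row totals [55, 59], col totals [28, 31, 55], n=114
χ² = (21−13.51)²/13.51 + (5−14.96)²/14.96 + (29−26.54)²/26.54 + (7−14.49)²/14.49 + (26−16.04)²/16.04 + (26−28.46)²/28.46 = 21.2753
df = 2
p-value (upper-tail) = 0.00002
At α=0.01: p < α → reject H₀

reject H₀: yes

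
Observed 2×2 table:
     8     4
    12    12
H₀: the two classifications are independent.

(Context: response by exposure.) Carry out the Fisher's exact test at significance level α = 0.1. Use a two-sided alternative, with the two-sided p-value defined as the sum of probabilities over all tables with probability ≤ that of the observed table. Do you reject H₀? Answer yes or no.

reject H₀: no

Margins: r₁=12, r₂=24, c₁=20, c₂=16, n=36
p_obs = C(12,8)·C(24,12)/C(36,20); sum pmf over tables with pmf ≤ p_obs
p-value (two-sided) = 0.48150
At α=0.1: p ≥ α → fail to reject H₀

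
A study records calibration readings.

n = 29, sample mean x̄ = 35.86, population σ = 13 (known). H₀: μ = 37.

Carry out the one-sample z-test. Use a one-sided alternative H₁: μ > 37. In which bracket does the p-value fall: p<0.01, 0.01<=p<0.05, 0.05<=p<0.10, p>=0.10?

SE = σ/√n = 13/√29 = 2.4140
z = (x̄−μ₀)/SE = (35.86−37)/2.4140 = -0.4722
p-value (one-sided, H₁ greater) = 0.68162
→ bracket: p>=0.10

p-value bracket: p>=0.10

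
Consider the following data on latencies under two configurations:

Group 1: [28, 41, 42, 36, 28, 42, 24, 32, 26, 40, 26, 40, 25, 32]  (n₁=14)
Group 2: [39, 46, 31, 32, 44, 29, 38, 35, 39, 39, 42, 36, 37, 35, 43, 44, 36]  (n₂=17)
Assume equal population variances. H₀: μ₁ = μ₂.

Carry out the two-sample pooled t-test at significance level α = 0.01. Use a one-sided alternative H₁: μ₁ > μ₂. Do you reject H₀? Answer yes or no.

x̄₁=33.000, s₁=6.950, n₁=14
x̄₂=37.941, s₂=4.828, n₂=17
s_p² = [13·6.950² + 16·4.828²]/29 = 34.5152
SE = √(s_p²·(1/14+1/17)) = 2.1203
t = (33.000−37.941)/2.1203 = -2.3304
df = 29
p-value (one-sided, H₁ greater) = 0.98653
At α=0.01: p ≥ α → fail to reject H₀

reject H₀: no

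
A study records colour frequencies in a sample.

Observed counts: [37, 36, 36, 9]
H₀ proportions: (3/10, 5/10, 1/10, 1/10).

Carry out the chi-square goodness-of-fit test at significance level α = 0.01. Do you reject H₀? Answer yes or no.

n = 118; E_i = n·p_i = [35.40, 59.00, 11.80, 11.80]
χ² = (37−35.40)²/35.40 + (36−59.00)²/59.00 + (36−11.80)²/11.80 + (9−11.80)²/11.80 = 59.3333
df = 3
p-value (upper-tail) = 0.00000
At α=0.01: p < α → reject H₀

reject H₀: yes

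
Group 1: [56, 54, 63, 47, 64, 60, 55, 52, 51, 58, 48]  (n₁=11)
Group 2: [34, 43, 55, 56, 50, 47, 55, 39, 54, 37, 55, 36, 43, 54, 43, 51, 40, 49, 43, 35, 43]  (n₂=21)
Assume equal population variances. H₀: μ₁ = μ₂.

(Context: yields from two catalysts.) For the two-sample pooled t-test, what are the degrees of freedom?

degrees of freedom = 30

df = n₁ + n₂ − 2 = 11 + 21 − 2 = 30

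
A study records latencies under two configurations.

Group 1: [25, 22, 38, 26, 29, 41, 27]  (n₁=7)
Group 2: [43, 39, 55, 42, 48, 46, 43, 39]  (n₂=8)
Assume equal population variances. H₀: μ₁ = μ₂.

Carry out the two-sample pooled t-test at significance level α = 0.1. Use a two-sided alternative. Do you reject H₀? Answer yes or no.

reject H₀: yes

x̄₁=29.714, s₁=7.064, n₁=7
x̄₂=44.375, s₂=5.290, n₂=8
s_p² = [6·7.064² + 7·5.290²]/13 = 38.1003
SE = √(s_p²·(1/7+1/8)) = 3.1946
t = (29.714−44.375)/3.1946 = -4.5892
df = 13
p-value (two-sided) = 0.00051
At α=0.1: p < α → reject H₀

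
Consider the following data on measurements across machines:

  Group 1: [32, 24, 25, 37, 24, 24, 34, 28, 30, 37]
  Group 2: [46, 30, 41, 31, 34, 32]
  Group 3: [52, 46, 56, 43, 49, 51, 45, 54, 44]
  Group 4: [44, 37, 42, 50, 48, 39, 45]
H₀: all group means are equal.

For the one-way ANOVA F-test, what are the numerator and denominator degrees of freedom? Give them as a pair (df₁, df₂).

degrees of freedom = [3, 28]

k = 4 groups, N = 32 total
df = (k−1, N−k) = (4−1, 32−4) = (3, 28)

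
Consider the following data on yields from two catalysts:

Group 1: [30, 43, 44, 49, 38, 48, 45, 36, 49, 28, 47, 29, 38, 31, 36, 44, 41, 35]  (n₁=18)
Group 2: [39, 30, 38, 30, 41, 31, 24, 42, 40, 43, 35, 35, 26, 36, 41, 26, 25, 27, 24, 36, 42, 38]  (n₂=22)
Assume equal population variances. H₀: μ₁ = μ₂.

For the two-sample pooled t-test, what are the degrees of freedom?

degrees of freedom = 38

df = n₁ + n₂ − 2 = 18 + 22 − 2 = 38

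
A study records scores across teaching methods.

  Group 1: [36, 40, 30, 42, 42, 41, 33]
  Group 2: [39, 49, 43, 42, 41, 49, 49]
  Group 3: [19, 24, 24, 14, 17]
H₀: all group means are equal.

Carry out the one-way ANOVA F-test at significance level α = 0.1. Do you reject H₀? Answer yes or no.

reject H₀: yes

Group means [37.71, 44.57, 19.60], grand mean 35.474
SSB = Σnᵢ(x̄ᵢ−x̄)² = 1874.394; SSW = ΣΣ(x−x̄ᵢ)² = 326.343
MSB = 1874.394/2 = 937.1970; MSW = 326.343/16 = 20.3964
F = MSB/MSW = 45.9491
df = (2, 16)
p-value (upper-tail) = 0.00000
At α=0.1: p < α → reject H₀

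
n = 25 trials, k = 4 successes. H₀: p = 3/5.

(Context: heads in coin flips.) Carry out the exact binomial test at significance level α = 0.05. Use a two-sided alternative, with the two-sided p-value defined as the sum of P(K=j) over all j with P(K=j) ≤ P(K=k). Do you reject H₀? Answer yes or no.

Exact binomial: n=25, k=4, p₀=3/5=0.6000
P(X=j) = C(n,j)·p₀^j·(1−p₀)^(n−j); p = Σ P(X=j) over j with P(X=j) ≤ P(X=4)
p-value (two-sided) = 0.00001
At α=0.05: p < α → reject H₀

reject H₀: yes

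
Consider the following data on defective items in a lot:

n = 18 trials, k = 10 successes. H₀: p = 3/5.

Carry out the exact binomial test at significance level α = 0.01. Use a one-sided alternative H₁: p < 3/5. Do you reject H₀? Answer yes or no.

reject H₀: no

Exact binomial: n=18, k=10, p₀=3/5=0.6000
P(X≤10) from Σ C(n,i)·p₀^i·(1−p₀)^(n−i)
p-value (one-sided, H₁ less) = 0.43656
At α=0.01: p ≥ α → fail to reject H₀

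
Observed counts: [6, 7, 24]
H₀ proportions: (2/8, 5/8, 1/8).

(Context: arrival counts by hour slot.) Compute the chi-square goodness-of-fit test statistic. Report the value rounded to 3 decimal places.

test statistic = 93.551

n = 37; E_i = n·p_i = [9.25, 23.12, 4.62]
χ² = (6−9.25)²/9.25 + (7−23.12)²/23.12 + (24−4.62)²/4.62 = 93.5514
df = 2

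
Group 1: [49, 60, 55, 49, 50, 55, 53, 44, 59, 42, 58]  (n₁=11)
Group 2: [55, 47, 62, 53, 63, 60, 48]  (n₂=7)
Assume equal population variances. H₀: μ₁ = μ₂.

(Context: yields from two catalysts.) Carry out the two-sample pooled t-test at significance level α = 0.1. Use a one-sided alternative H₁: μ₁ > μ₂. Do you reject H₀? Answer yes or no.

x̄₁=52.182, s₁=5.947, n₁=11
x̄₂=55.429, s₂=6.503, n₂=7
s_p² = [10·5.947² + 6·6.503²]/16 = 37.9594
SE = √(s_p²·(1/11+1/7)) = 2.9789
t = (52.182−55.429)/2.9789 = -1.0899
df = 16
p-value (one-sided, H₁ greater) = 0.85406
At α=0.1: p ≥ α → fail to reject H₀

reject H₀: no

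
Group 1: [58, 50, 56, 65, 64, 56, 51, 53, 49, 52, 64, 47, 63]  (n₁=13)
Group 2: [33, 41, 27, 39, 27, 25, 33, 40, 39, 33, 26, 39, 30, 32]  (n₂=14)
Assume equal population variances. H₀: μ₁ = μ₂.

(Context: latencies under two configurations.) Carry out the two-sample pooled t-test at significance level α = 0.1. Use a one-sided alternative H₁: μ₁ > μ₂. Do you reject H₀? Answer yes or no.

reject H₀: yes

x̄₁=56.000, s₁=6.311, n₁=13
x̄₂=33.143, s₂=5.655, n₂=14
s_p² = [12·6.311² + 13·5.655²]/25 = 35.7486
SE = √(s_p²·(1/13+1/14)) = 2.3029
t = (56.000−33.143)/2.3029 = 9.9254
df = 25
p-value (one-sided, H₁ greater) = 0.00000
At α=0.1: p < α → reject H₀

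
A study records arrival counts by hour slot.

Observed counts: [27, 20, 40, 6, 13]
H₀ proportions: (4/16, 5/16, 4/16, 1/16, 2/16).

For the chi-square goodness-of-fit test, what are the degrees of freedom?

df = k − 1 = 5 − 1 = 4

degrees of freedom = 4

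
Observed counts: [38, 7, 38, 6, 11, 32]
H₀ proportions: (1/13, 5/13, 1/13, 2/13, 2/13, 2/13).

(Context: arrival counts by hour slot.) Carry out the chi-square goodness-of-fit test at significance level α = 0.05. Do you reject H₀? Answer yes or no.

reject H₀: yes

n = 132; E_i = n·p_i = [10.15, 50.77, 10.15, 20.31, 20.31, 20.31]
χ² = (38−10.15)²/10.15 + (7−50.77)²/50.77 + (38−10.15)²/10.15 + (6−20.31)²/20.31 + (11−20.31)²/20.31 + (32−20.31)²/20.31 = 211.5447
df = 5
p-value (upper-tail) = 0.00000
At α=0.05: p < α → reject H₀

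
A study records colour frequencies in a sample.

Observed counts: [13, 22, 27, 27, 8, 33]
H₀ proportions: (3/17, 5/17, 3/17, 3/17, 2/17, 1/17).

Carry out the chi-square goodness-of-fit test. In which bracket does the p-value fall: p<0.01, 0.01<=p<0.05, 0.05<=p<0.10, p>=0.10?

p-value bracket: p<0.01

n = 130; E_i = n·p_i = [22.94, 38.24, 22.94, 22.94, 15.29, 7.65]
χ² = (13−22.94)²/22.94 + (22−38.24)²/38.24 + (27−22.94)²/22.94 + (27−22.94)²/22.94 + (8−15.29)²/15.29 + (33−7.65)²/7.65 = 100.1713
df = 5
p-value (upper-tail) = 0.00000
→ bracket: p<0.01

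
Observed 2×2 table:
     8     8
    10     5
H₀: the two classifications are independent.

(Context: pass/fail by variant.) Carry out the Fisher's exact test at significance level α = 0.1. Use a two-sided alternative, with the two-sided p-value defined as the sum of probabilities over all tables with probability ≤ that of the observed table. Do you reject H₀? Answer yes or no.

reject H₀: no

Margins: r₁=16, r₂=15, c₁=18, c₂=13, n=31
p_obs = C(16,8)·C(15,10)/C(31,18); sum pmf over tables with pmf ≤ p_obs
p-value (two-sided) = 0.47255
At α=0.1: p ≥ α → fail to reject H₀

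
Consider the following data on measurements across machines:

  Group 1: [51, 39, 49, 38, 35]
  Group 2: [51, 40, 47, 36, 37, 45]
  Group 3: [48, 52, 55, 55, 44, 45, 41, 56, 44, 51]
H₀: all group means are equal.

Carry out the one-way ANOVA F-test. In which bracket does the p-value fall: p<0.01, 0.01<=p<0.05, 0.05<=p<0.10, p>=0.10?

Group means [42.40, 42.67, 49.10], grand mean 45.667
SSB = Σnᵢ(x̄ᵢ−x̄)² = 225.233; SSW = ΣΣ(x−x̄ᵢ)² = 645.433
MSB = 225.233/2 = 112.6167; MSW = 645.433/18 = 35.8574
F = MSB/MSW = 3.1407
df = (2, 18)
p-value (upper-tail) = 0.06761
→ bracket: 0.05<=p<0.10

p-value bracket: 0.05<=p<0.10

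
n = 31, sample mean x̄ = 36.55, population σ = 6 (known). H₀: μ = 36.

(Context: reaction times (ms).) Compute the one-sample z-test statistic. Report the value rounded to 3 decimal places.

SE = σ/√n = 6/√31 = 1.0776
z = (x̄−μ₀)/SE = (36.55−36)/1.0776 = 0.5104

test statistic = 0.510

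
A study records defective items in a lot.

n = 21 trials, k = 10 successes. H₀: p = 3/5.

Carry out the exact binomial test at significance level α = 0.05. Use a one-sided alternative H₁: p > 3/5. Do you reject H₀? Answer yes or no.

reject H₀: no

Exact binomial: n=21, k=10, p₀=3/5=0.6000
P(X≥10) from Σ C(n,i)·p₀^i·(1−p₀)^(n−i)
p-value (one-sided, H₁ greater) = 0.91508
At α=0.05: p ≥ α → fail to reject H₀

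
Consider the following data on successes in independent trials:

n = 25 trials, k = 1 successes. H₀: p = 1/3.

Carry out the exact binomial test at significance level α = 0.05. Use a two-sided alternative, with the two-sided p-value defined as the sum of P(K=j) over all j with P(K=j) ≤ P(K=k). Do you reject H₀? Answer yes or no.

reject H₀: yes

Exact binomial: n=25, k=1, p₀=1/3=0.3333
P(X=j) = C(n,j)·p₀^j·(1−p₀)^(n−j); p = Σ P(X=j) over j with P(X=j) ≤ P(X=1)
p-value (two-sided) = 0.00095
At α=0.05: p < α → reject H₀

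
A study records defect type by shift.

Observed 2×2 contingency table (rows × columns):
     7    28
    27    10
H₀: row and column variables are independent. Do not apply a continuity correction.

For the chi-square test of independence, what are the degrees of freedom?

degrees of freedom = 1

df = (r−1)(c−1) = (2−1)·(2−1) = 1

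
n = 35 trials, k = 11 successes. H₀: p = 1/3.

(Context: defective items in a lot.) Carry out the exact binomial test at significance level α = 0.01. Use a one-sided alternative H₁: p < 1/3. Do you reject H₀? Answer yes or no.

Exact binomial: n=35, k=11, p₀=1/3=0.3333
P(X≤11) from Σ C(n,i)·p₀^i·(1−p₀)^(n−i)
p-value (one-sided, H₁ less) = 0.48426
At α=0.01: p ≥ α → fail to reject H₀

reject H₀: no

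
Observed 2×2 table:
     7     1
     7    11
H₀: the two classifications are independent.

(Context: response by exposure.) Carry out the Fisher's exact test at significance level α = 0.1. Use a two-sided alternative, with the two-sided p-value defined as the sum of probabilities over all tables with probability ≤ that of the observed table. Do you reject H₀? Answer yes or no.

Margins: r₁=8, r₂=18, c₁=14, c₂=12, n=26
p_obs = C(8,7)·C(18,7)/C(26,14); sum pmf over tables with pmf ≤ p_obs
p-value (two-sided) = 0.03570
At α=0.1: p < α → reject H₀

reject H₀: yes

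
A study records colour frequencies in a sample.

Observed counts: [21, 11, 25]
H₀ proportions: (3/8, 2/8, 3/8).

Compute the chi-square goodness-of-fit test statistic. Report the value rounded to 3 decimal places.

test statistic = 1.363

n = 57; E_i = n·p_i = [21.38, 14.25, 21.38]
χ² = (21−21.38)²/21.38 + (11−14.25)²/14.25 + (25−21.38)²/21.38 = 1.3626
df = 2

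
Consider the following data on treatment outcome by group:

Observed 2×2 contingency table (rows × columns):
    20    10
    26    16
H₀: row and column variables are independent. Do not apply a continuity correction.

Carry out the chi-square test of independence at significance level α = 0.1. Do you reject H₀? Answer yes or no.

reject H₀: no

Row totals [30, 42], col totals [46, 26], n=72
χ² = (20−19.17)²/19.17 + (10−10.83)²/10.83 + (26−26.83)²/26.83 + (16−15.17)²/15.17 = 0.1720
df = 1
p-value (upper-tail) = 0.67834
At α=0.1: p ≥ α → fail to reject H₀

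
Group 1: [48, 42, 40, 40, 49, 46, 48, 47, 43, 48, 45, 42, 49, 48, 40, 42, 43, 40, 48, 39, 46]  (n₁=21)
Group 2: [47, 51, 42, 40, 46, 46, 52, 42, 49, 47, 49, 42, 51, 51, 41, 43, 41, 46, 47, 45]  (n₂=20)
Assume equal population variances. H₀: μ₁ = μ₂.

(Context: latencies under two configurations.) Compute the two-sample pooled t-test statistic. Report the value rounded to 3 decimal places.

test statistic = -1.286

x̄₁=44.429, s₁=3.515, n₁=21
x̄₂=45.900, s₂=3.810, n₂=20
s_p² = [20·3.515² + 19·3.810²]/39 = 13.4088
SE = √(s_p²·(1/21+1/20)) = 1.1441
t = (44.429−45.900)/1.1441 = -1.2861
df = 39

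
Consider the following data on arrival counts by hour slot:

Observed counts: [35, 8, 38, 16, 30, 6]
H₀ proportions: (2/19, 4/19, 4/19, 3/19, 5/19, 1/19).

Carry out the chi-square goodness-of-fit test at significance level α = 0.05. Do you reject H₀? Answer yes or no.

n = 133; E_i = n·p_i = [14.00, 28.00, 28.00, 21.00, 35.00, 7.00]
χ² = (35−14.00)²/14.00 + (8−28.00)²/28.00 + (38−28.00)²/28.00 + (16−21.00)²/21.00 + (30−35.00)²/35.00 + (6−7.00)²/7.00 = 51.4048
df = 5
p-value (upper-tail) = 0.00000
At α=0.05: p < α → reject H₀

reject H₀: yes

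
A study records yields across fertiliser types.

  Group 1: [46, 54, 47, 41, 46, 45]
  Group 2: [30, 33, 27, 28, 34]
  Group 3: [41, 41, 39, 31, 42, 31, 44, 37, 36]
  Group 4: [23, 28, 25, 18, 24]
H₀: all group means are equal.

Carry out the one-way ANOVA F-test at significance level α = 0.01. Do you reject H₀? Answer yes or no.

reject H₀: yes

Group means [46.50, 30.40, 38.00, 23.60], grand mean 35.640
SSB = Σnᵢ(x̄ᵢ−x̄)² = 1619.860; SSW = ΣΣ(x−x̄ᵢ)² = 353.900
MSB = 1619.860/3 = 539.9533; MSW = 353.900/21 = 16.8524
F = MSB/MSW = 32.0402
df = (3, 21)
p-value (upper-tail) = 0.00000
At α=0.01: p < α → reject H₀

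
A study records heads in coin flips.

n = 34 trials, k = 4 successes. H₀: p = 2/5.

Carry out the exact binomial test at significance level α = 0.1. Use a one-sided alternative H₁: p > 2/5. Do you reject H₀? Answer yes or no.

Exact binomial: n=34, k=4, p₀=2/5=0.4000
P(X≥4) from Σ C(n,i)·p₀^i·(1−p₀)^(n−i)
p-value (one-sided, H₁ greater) = 0.99994
At α=0.1: p ≥ α → fail to reject H₀

reject H₀: no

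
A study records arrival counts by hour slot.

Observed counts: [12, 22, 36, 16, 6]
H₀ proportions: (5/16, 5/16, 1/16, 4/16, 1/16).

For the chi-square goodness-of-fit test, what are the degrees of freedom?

degrees of freedom = 4

df = k − 1 = 5 − 1 = 4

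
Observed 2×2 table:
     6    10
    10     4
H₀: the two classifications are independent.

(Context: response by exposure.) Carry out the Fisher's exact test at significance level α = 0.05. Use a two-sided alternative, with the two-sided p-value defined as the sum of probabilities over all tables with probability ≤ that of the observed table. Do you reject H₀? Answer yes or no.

reject H₀: no

Margins: r₁=16, r₂=14, c₁=16, c₂=14, n=30
p_obs = C(16,6)·C(14,10)/C(30,16); sum pmf over tables with pmf ≤ p_obs
p-value (two-sided) = 0.08126
At α=0.05: p ≥ α → fail to reject H₀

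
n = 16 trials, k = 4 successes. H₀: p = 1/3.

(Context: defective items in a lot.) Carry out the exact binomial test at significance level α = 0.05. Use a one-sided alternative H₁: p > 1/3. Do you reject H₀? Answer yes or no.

Exact binomial: n=16, k=4, p₀=1/3=0.3333
P(X≥4) from Σ C(n,i)·p₀^i·(1−p₀)^(n−i)
p-value (one-sided, H₁ greater) = 0.83405
At α=0.05: p ≥ α → fail to reject H₀

reject H₀: no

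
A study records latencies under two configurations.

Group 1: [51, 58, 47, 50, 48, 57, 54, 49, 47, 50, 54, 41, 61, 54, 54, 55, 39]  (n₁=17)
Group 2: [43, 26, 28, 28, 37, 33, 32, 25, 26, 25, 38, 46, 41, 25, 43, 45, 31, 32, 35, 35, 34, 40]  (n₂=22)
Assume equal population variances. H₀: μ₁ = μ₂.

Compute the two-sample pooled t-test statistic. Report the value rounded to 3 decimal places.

test statistic = 8.249

x̄₁=51.118, s₁=5.743, n₁=17
x̄₂=34.000, s₂=6.901, n₂=22
s_p² = [16·5.743² + 21·6.901²]/37 = 41.2909
SE = √(s_p²·(1/17+1/22)) = 2.0750
t = (51.118−34.000)/2.0750 = 8.2494
df = 37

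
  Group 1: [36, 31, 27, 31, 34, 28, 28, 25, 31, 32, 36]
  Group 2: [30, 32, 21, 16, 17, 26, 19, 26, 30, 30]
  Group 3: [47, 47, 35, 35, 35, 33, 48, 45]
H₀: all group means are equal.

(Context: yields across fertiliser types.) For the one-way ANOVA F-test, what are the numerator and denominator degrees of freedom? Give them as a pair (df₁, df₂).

degrees of freedom = [2, 26]

k = 3 groups, N = 29 total
df = (k−1, N−k) = (3−1, 29−3) = (2, 26)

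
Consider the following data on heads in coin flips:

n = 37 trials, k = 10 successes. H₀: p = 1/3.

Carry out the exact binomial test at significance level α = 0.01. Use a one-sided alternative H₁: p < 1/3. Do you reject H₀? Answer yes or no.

Exact binomial: n=37, k=10, p₀=1/3=0.3333
P(X≤10) from Σ C(n,i)·p₀^i·(1−p₀)^(n−i)
p-value (one-sided, H₁ less) = 0.26543
At α=0.01: p ≥ α → fail to reject H₀

reject H₀: no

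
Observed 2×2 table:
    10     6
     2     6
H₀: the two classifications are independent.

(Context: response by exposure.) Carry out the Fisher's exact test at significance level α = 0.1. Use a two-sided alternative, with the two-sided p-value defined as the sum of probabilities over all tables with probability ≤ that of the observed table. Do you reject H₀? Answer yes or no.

reject H₀: no

Margins: r₁=16, r₂=8, c₁=12, c₂=12, n=24
p_obs = C(16,10)·C(8,2)/C(24,12); sum pmf over tables with pmf ≤ p_obs
p-value (two-sided) = 0.19303
At α=0.1: p ≥ α → fail to reject H₀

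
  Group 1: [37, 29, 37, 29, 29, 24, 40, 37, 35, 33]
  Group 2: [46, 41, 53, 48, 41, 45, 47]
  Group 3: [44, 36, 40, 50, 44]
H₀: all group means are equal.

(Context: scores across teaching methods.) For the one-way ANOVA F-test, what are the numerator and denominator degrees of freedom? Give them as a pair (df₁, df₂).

k = 3 groups, N = 22 total
df = (k−1, N−k) = (3−1, 22−3) = (2, 19)

degrees of freedom = [2, 19]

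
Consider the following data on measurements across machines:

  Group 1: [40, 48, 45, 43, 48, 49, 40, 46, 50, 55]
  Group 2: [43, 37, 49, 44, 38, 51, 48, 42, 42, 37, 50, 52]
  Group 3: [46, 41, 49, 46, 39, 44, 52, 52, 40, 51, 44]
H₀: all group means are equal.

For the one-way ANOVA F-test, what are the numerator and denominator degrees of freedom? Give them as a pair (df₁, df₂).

degrees of freedom = [2, 30]

k = 3 groups, N = 33 total
df = (k−1, N−k) = (3−1, 33−3) = (2, 30)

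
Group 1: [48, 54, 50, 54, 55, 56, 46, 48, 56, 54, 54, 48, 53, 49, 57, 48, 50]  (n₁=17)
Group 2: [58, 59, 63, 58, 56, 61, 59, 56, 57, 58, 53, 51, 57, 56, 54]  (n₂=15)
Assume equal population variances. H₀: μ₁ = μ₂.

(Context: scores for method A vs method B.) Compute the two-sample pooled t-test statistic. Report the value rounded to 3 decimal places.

test statistic = -4.540

x̄₁=51.765, s₁=3.527, n₁=17
x̄₂=57.067, s₂=3.011, n₂=15
s_p² = [16·3.527² + 14·3.011²]/30 = 10.8664
SE = √(s_p²·(1/17+1/15)) = 1.1677
t = (51.765−57.067)/1.1677 = -4.5403
df = 30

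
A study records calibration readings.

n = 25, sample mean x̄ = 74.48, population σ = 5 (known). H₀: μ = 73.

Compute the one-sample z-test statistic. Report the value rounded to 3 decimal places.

SE = σ/√n = 5/√25 = 1.0000
z = (x̄−μ₀)/SE = (74.48−73)/1.0000 = 1.4800

test statistic = 1.480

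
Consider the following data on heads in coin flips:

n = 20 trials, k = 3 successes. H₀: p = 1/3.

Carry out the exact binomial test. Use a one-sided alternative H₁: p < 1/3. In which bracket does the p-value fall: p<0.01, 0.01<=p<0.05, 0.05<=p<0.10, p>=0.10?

p-value bracket: 0.05<=p<0.10

Exact binomial: n=20, k=3, p₀=1/3=0.3333
P(X≤3) from Σ C(n,i)·p₀^i·(1−p₀)^(n−i)
p-value (one-sided, H₁ less) = 0.06045
→ bracket: 0.05<=p<0.10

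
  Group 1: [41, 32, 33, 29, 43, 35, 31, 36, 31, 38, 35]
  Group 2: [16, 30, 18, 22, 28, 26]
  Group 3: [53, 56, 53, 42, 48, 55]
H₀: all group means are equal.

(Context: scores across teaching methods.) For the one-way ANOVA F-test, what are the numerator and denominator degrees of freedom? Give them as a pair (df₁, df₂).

k = 3 groups, N = 23 total
df = (k−1, N−k) = (3−1, 23−3) = (2, 20)

degrees of freedom = [2, 20]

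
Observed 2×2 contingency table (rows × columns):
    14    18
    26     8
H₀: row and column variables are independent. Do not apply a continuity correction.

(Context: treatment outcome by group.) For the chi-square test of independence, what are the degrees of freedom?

df = (r−1)(c−1) = (2−1)·(2−1) = 1

degrees of freedom = 1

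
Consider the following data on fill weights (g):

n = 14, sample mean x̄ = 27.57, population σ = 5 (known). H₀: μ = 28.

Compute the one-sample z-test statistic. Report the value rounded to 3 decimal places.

test statistic = -0.322

SE = σ/√n = 5/√14 = 1.3363
z = (x̄−μ₀)/SE = (27.57−28)/1.3363 = -0.3218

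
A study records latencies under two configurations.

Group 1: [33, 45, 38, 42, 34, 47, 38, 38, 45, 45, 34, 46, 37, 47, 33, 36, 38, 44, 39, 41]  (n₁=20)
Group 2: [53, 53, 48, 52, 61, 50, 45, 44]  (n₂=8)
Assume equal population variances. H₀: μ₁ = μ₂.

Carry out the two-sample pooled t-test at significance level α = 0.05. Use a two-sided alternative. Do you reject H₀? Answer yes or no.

reject H₀: yes

x̄₁=40.000, s₁=4.823, n₁=20
x̄₂=50.750, s₂=5.392, n₂=8
s_p² = [19·4.823² + 7·5.392²]/26 = 24.8269
SE = √(s_p²·(1/20+1/8)) = 2.0844
t = (40.000−50.750)/2.0844 = -5.1574
df = 26
p-value (two-sided) = 0.00002
At α=0.05: p < α → reject H₀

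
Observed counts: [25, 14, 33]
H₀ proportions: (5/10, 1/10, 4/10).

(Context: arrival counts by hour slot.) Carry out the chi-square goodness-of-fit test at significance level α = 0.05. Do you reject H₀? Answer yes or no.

n = 72; E_i = n·p_i = [36.00, 7.20, 28.80]
χ² = (25−36.00)²/36.00 + (14−7.20)²/7.20 + (33−28.80)²/28.80 = 10.3958
df = 2
p-value (upper-tail) = 0.00553
At α=0.05: p < α → reject H₀

reject H₀: yes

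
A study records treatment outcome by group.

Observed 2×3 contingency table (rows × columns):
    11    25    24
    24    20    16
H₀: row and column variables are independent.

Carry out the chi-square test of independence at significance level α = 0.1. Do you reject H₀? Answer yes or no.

Row totals [60, 60], col totals [35, 45, 40], n=120
χ² = (11−17.50)²/17.50 + (25−22.50)²/22.50 + (24−20.00)²/20.00 + (24−17.50)²/17.50 + (20−22.50)²/22.50 + (16−20.00)²/20.00 = 6.9841
df = 2
p-value (upper-tail) = 0.03044
At α=0.1: p < α → reject H₀

reject H₀: yes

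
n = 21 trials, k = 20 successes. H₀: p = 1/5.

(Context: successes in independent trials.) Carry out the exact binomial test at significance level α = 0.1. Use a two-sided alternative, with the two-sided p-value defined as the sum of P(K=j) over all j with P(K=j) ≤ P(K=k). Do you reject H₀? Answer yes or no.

reject H₀: yes

Exact binomial: n=21, k=20, p₀=1/5=0.2000
P(X=j) = C(n,j)·p₀^j·(1−p₀)^(n−j); p = Σ P(X=j) over j with P(X=j) ≤ P(X=20)
p-value (two-sided) = 0.00000
At α=0.1: p < α → reject H₀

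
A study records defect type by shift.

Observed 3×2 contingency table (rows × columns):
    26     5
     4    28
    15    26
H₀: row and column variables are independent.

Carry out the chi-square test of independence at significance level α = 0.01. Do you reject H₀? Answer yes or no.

Row totals [31, 32, 41], col totals [45, 59], n=104
χ² = (26−13.41)²/13.41 + (5−17.59)²/17.59 + (4−13.85)²/13.85 + (28−18.15)²/18.15 + (15−17.74)²/17.74 + (26−23.26)²/23.26 = 33.9068
df = 2
p-value (upper-tail) = 0.00000
At α=0.01: p < α → reject H₀

reject H₀: yes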